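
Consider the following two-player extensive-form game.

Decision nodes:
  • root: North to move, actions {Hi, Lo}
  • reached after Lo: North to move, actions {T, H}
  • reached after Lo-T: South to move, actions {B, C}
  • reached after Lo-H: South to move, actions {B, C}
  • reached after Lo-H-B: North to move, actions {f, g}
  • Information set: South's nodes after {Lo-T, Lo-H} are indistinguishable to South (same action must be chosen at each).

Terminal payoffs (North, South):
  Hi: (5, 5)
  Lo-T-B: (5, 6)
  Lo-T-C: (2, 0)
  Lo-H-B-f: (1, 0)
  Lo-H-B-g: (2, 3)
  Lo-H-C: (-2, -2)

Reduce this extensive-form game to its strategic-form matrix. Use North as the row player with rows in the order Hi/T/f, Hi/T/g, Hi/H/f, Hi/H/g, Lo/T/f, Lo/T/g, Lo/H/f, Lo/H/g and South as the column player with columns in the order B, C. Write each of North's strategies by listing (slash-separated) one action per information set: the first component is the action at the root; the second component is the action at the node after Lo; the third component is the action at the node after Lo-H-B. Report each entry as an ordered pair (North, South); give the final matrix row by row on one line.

              B        C
Hi/T/f    (5,5)    (5,5)
Hi/T/g    (5,5)    (5,5)
Hi/H/f    (5,5)    (5,5)
Hi/H/g    (5,5)    (5,5)
Lo/T/f    (5,6)    (2,0)
Lo/T/g    (5,6)    (2,0)
Lo/H/f    (1,0)  (-2,-2)
Lo/H/g    (2,3)  (-2,-2)

Hi/T/f: (5,5) (5,5) | Hi/T/g: (5,5) (5,5) | Hi/H/f: (5,5) (5,5) | Hi/H/g: (5,5) (5,5) | Lo/T/f: (5,6) (2,0) | Lo/T/g: (5,6) (2,0) | Lo/H/f: (1,0) (-2,-2) | Lo/H/g: (2,3) (-2,-2)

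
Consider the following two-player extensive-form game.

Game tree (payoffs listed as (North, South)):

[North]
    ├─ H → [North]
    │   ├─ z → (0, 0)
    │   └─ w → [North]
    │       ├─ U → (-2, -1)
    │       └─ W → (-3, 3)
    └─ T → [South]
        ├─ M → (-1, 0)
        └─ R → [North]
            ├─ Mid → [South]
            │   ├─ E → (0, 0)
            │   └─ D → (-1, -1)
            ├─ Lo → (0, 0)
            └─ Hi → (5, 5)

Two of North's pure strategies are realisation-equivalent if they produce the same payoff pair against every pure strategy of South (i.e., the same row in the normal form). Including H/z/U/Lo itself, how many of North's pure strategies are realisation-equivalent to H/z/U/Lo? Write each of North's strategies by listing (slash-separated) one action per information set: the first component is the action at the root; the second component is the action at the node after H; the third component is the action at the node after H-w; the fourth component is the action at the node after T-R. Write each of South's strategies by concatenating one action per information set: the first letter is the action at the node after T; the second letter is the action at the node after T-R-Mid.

Row for H/z/U/Lo (columns ME, MD, RE, RD): (0,0) (0,0) (0,0) (0,0).
Under H/z/U/Lo, North's choice at the node after H-w and at the node after T-R can never be reached regardless of what South does, so varying those choices leaves every outcome unchanged.
Holding the reachable choices fixed and varying the unreachable ones freely already gives 2 × 3 = 6 equivalent strategies.
No other strategy reproduces this row, so those 6 are the full class: H/z/U/Mid, H/z/U/Lo, H/z/U/Hi, H/z/W/Mid, H/z/W/Lo, H/z/W/Hi.

6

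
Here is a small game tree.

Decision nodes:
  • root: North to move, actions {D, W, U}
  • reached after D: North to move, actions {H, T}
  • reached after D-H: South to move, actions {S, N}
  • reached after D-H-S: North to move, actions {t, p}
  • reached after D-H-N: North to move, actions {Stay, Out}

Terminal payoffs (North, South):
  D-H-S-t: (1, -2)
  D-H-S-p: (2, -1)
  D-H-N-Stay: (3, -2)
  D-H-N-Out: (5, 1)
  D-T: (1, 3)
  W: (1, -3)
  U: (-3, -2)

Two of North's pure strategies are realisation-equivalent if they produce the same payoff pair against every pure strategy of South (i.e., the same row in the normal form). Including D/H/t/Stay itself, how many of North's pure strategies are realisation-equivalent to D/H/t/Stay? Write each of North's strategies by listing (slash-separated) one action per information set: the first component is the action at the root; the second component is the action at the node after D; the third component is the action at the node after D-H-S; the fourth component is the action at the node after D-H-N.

1

Row for D/H/t/Stay (columns S, N): (1,-2) (3,-2).
Every one of North's information sets is on the play path for some reply by South when North follows D/H/t/Stay.
Changing the action at any of them therefore changes at least one column, so only D/H/t/Stay itself gives this row.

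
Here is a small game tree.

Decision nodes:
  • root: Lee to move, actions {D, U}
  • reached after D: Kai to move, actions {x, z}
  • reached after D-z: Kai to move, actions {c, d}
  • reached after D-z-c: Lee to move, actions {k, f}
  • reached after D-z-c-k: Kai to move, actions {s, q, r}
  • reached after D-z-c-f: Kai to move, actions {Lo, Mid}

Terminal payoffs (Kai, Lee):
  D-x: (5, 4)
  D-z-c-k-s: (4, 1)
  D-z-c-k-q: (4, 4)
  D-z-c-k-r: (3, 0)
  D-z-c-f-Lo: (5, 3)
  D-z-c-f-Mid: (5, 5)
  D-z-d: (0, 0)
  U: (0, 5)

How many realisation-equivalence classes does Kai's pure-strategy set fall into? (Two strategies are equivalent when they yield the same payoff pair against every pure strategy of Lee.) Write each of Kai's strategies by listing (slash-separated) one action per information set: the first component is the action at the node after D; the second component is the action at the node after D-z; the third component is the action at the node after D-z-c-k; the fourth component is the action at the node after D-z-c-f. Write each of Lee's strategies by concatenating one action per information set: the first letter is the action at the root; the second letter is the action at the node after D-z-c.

Kai has 24 pure strategies: x/c/s/Lo, x/c/s/Mid, x/c/q/Lo, x/c/q/Mid, x/c/r/Lo, x/c/r/Mid, x/d/s/Lo, x/d/s/Mid, x/d/q/Lo, x/d/q/Mid, x/d/r/Lo, x/d/r/Mid, z/c/s/Lo, z/c/s/Mid, z/c/q/Lo, z/c/q/Mid, z/c/r/Lo, z/c/r/Mid, z/d/s/Lo, z/d/s/Mid, z/d/q/Lo, z/d/q/Mid, z/d/r/Lo, z/d/r/Mid. Columns: Dk, Df, Uk, Uf.
{x/c/s/Lo, x/c/s/Mid, x/c/q/Lo, x/c/q/Mid, x/c/r/Lo, x/c/r/Mid, x/d/s/Lo, x/d/s/Mid, x/d/q/Lo, x/d/q/Mid, x/d/r/Lo, x/d/r/Mid} → row (5,4) (5,4) (0,5) (0,5)
{z/c/s/Lo} → row (4,1) (5,3) (0,5) (0,5)
{z/c/s/Mid} → row (4,1) (5,5) (0,5) (0,5)
{z/c/q/Lo} → row (4,4) (5,3) (0,5) (0,5)
{z/c/q/Mid} → row (4,4) (5,5) (0,5) (0,5)
{z/c/r/Lo} → row (3,0) (5,3) (0,5) (0,5)
{z/c/r/Mid} → row (3,0) (5,5) (0,5) (0,5)
{z/d/s/Lo, z/d/s/Mid, z/d/q/Lo, z/d/q/Mid, z/d/r/Lo, z/d/r/Mid} → row (0,0) (0,0) (0,5) (0,5)
That's 8 distinct rows out of 24 strategies.

8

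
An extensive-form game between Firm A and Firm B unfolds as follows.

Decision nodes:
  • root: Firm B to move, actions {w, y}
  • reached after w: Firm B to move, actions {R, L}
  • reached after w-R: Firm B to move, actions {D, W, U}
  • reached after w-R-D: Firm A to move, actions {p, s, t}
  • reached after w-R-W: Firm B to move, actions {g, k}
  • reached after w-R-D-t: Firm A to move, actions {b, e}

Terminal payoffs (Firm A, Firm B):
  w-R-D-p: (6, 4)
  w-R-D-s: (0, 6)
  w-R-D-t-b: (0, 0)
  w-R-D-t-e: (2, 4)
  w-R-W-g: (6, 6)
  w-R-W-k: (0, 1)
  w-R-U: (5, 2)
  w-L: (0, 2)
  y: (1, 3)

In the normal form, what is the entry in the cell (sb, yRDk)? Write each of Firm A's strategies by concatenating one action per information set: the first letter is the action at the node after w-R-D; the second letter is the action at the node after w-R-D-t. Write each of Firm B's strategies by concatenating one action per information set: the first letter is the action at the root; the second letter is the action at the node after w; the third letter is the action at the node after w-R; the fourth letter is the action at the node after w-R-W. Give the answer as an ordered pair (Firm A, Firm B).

Trace the play path from the root:
  Firm B plays y
→ terminal payoff (1, 3).
(Firm A's choice at the node after w-R-D is never reached on this path, so it doesn't affect the outcome.)

(1, 3)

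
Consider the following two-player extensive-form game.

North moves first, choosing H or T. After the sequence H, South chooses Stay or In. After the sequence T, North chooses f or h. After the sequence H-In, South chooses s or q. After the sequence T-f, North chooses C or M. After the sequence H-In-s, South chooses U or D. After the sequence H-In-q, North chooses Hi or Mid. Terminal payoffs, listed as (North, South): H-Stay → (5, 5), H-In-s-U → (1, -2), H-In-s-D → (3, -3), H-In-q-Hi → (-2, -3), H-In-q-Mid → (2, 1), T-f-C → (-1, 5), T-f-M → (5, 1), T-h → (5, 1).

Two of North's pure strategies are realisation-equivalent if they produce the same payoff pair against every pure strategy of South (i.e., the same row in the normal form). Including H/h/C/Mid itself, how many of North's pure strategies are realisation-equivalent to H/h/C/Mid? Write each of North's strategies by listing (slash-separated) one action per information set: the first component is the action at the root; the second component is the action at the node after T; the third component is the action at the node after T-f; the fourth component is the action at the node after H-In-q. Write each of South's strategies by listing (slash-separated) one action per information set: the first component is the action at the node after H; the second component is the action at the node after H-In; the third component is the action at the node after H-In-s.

Row for H/h/C/Mid (columns Stay/s/U, Stay/s/D, Stay/q/U, Stay/q/D, In/s/U, In/s/D, In/q/U, In/q/D): (5,5) (5,5) (5,5) (5,5) (1,-2) (3,-3) (2,1) (2,1).
Under H/h/C/Mid, North's choice at the node after T and at the node after T-f can never be reached regardless of what South does, so varying those choices leaves every outcome unchanged.
Holding the reachable choices fixed and varying the unreachable ones freely already gives 2 × 2 = 4 equivalent strategies.
No other strategy reproduces this row, so those 4 are the full class: H/f/C/Mid, H/f/M/Mid, H/h/C/Mid, H/h/M/Mid.

4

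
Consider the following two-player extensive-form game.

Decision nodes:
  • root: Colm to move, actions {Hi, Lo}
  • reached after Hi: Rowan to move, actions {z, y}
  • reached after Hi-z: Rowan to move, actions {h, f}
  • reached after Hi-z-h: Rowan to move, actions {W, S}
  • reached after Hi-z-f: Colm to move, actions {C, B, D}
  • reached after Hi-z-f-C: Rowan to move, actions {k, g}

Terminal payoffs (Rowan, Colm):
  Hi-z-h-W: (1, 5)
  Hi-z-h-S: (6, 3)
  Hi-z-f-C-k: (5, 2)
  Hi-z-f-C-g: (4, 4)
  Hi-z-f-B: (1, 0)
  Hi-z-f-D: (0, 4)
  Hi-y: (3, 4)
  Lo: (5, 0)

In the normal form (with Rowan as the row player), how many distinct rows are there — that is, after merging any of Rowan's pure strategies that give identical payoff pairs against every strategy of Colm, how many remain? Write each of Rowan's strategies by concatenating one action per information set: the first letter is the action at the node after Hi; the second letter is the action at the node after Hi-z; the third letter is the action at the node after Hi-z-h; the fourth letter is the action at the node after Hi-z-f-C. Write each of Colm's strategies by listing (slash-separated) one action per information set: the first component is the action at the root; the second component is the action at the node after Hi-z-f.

Rowan has 16 pure strategies: zhWk, zhWg, zhSk, zhSg, zfWk, zfWg, zfSk, zfSg, yhWk, yhWg, yhSk, yhSg, yfWk, yfWg, yfSk, yfSg. Columns: Hi/C, Hi/B, Hi/D, Lo/C, Lo/B, Lo/D.
{zhWk, zhWg} → row (1,5) (1,5) (1,5) (5,0) (5,0) (5,0)
{zhSk, zhSg} → row (6,3) (6,3) (6,3) (5,0) (5,0) (5,0)
{zfWk, zfSk} → row (5,2) (1,0) (0,4) (5,0) (5,0) (5,0)
{zfWg, zfSg} → row (4,4) (1,0) (0,4) (5,0) (5,0) (5,0)
{yhWk, yhWg, yhSk, yhSg, yfWk, yfWg, yfSk, yfSg} → row (3,4) (3,4) (3,4) (5,0) (5,0) (5,0)
That's 5 distinct rows out of 16 strategies.

5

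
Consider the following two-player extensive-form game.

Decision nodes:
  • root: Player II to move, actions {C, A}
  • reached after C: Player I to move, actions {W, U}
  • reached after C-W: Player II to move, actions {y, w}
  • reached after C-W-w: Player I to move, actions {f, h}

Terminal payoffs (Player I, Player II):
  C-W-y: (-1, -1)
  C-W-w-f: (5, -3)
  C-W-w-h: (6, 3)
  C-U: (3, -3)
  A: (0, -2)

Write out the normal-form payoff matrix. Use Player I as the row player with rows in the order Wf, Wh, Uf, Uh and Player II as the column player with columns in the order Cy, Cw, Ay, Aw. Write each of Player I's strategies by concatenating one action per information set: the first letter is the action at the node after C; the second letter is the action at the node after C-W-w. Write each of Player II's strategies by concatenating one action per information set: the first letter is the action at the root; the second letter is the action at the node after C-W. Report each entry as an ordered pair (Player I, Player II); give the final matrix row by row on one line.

Row Wf: Cy→(-1,-1), Cw→(5,-3), Ay→(0,-2), Aw→(0,-2)
Row Wh: Cy→(-1,-1), Cw→(6,3), Ay→(0,-2), Aw→(0,-2)
Row Uf: Cy→(3,-3), Cw→(3,-3), Ay→(0,-2), Aw→(0,-2)
Row Uh: Cy→(3,-3), Cw→(3,-3), Ay→(0,-2), Aw→(0,-2)

Wf: (-1,-1) (5,-3) (0,-2) (0,-2) | Wh: (-1,-1) (6,3) (0,-2) (0,-2) | Uf: (3,-3) (3,-3) (0,-2) (0,-2) | Uh: (3,-3) (3,-3) (0,-2) (0,-2)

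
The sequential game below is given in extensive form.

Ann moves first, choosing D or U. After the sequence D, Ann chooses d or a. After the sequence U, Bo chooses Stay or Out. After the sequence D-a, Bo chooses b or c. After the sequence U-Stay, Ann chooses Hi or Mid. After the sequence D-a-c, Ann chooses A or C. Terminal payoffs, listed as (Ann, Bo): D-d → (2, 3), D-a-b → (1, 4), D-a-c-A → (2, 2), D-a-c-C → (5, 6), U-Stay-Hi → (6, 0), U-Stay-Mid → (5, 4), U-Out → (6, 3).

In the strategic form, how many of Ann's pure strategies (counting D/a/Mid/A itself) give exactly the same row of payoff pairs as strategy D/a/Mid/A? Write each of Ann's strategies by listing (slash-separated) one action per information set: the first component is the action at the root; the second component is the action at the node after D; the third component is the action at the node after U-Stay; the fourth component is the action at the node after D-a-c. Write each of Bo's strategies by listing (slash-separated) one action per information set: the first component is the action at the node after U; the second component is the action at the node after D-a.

2

Row for D/a/Mid/A (columns Stay/b, Stay/c, Out/b, Out/c): (1,4) (2,2) (1,4) (2,2).
Under D/a/Mid/A, Ann's choice at the node after U-Stay can never be reached regardless of what Bo does, so varying those choices leaves every outcome unchanged.
Holding the reachable choices fixed and varying the unreachable one freely already gives 2 equivalent strategies.
No other strategy reproduces this row, so those 2 are the full class: D/a/Hi/A, D/a/Mid/A.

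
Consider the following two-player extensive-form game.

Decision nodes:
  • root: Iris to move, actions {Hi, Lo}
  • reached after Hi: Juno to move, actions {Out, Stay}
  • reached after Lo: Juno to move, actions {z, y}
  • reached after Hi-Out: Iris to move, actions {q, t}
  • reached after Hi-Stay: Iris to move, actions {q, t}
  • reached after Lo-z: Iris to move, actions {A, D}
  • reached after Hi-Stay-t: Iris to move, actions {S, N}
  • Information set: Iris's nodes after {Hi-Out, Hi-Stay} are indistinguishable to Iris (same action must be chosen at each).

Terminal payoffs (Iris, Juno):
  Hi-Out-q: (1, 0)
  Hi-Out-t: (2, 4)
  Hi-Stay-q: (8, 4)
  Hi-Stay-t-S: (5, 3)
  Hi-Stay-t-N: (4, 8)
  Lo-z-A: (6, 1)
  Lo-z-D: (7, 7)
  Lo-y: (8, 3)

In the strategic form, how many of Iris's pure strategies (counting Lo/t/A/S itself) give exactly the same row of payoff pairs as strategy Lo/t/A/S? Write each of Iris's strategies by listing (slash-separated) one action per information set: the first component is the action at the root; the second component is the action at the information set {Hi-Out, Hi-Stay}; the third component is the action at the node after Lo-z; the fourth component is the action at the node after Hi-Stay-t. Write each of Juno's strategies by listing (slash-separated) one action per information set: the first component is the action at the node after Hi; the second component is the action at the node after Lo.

Row for Lo/t/A/S (columns Out/z, Out/y, Stay/z, Stay/y): (6,1) (8,3) (6,1) (8,3).
Under Lo/t/A/S, Iris's choice at the information set {Hi-Out, Hi-Stay} and at the node after Hi-Stay-t can never be reached regardless of what Juno does, so varying those choices leaves every outcome unchanged.
Holding the reachable choices fixed and varying the unreachable ones freely already gives 2 × 2 = 4 equivalent strategies.
No other strategy reproduces this row, so those 4 are the full class: Lo/q/A/S, Lo/q/A/N, Lo/t/A/S, Lo/t/A/N.

4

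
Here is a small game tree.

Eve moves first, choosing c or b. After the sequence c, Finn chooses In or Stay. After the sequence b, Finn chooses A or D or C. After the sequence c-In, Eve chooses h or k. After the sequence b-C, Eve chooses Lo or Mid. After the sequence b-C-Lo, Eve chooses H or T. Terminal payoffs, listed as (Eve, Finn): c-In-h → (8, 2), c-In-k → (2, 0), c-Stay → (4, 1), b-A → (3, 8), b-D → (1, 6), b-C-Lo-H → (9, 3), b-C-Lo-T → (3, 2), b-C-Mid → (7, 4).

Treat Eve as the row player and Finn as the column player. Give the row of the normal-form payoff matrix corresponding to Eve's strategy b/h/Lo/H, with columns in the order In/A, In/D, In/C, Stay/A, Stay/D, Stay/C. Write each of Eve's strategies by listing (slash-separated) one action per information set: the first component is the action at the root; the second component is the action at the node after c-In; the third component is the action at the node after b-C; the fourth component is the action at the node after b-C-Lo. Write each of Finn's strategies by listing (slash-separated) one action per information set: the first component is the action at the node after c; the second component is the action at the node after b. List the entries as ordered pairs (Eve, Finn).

vs In/A: Eve plays b → Finn plays A at [b] → (3, 8)
vs In/D: Eve plays b → Finn plays D at [b] → (1, 6)
vs In/C: Eve plays b → Finn plays C at [b] → Eve plays Lo at [b-C] → Eve plays H at [b-C-Lo] → (9, 3)
vs Stay/A: Eve plays b → Finn plays A at [b] → (3, 8)
vs Stay/D: Eve plays b → Finn plays D at [b] → (1, 6)
vs Stay/C: Eve plays b → Finn plays C at [b] → Eve plays Lo at [b-C] → Eve plays H at [b-C-Lo] → (9, 3)

(3,8) (1,6) (9,3) (3,8) (1,6) (9,3)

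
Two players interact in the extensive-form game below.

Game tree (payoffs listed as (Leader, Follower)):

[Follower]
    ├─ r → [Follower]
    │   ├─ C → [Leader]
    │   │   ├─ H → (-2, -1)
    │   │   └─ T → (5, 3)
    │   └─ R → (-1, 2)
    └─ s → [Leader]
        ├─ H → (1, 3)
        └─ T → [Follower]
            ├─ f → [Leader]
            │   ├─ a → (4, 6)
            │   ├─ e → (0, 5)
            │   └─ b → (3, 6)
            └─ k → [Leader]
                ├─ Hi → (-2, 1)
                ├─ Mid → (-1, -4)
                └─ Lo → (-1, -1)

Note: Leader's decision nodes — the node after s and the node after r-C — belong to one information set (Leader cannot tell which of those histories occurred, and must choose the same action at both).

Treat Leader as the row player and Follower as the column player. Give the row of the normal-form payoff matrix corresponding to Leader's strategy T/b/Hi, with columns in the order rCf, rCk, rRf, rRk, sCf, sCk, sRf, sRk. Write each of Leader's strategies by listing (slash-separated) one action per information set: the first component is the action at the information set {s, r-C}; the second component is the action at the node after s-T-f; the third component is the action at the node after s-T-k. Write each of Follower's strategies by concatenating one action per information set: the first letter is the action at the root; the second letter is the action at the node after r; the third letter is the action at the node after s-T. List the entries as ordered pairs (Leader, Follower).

vs rCf: Follower plays r → Follower plays C at [r] → Leader plays T at [r-C] → (5, 3)
vs rCk: Follower plays r → Follower plays C at [r] → Leader plays T at [r-C] → (5, 3)
vs rRf: Follower plays r → Follower plays R at [r] → (-1, 2)
vs rRk: Follower plays r → Follower plays R at [r] → (-1, 2)
vs sCf: Follower plays s → Leader plays T at [s] → Follower plays f at [s-T] → Leader plays b at [s-T-f] → (3, 6)
vs sCk: Follower plays s → Leader plays T at [s] → Follower plays k at [s-T] → Leader plays Hi at [s-T-k] → (-2, 1)
vs sRf: Follower plays s → Leader plays T at [s] → Follower plays f at [s-T] → Leader plays b at [s-T-f] → (3, 6)
vs sRk: Follower plays s → Leader plays T at [s] → Follower plays k at [s-T] → Leader plays Hi at [s-T-k] → (-2, 1)

(5,3) (5,3) (-1,2) (-1,2) (3,6) (-2,1) (3,6) (-2,1)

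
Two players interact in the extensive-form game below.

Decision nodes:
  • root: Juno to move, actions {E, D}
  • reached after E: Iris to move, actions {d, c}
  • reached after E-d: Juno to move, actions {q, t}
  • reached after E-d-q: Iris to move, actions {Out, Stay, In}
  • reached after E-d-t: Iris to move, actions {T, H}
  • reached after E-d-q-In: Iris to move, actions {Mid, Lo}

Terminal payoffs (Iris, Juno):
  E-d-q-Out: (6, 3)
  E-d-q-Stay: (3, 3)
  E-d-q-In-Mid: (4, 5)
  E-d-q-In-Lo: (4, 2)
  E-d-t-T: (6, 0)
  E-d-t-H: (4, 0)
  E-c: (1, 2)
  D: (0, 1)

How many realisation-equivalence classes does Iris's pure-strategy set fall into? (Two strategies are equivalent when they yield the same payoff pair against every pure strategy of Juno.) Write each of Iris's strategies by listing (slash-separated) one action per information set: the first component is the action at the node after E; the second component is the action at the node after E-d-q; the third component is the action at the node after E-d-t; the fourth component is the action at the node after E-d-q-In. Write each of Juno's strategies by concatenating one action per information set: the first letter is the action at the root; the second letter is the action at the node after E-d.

9

Iris has 24 pure strategies: d/Out/T/Mid, d/Out/T/Lo, d/Out/H/Mid, d/Out/H/Lo, d/Stay/T/Mid, d/Stay/T/Lo, d/Stay/H/Mid, d/Stay/H/Lo, d/In/T/Mid, d/In/T/Lo, d/In/H/Mid, d/In/H/Lo, c/Out/T/Mid, c/Out/T/Lo, c/Out/H/Mid, c/Out/H/Lo, c/Stay/T/Mid, c/Stay/T/Lo, c/Stay/H/Mid, c/Stay/H/Lo, c/In/T/Mid, c/In/T/Lo, c/In/H/Mid, c/In/H/Lo. Columns: Eq, Et, Dq, Dt.
{d/Out/T/Mid, d/Out/T/Lo} → row (6,3) (6,0) (0,1) (0,1)
{d/Out/H/Mid, d/Out/H/Lo} → row (6,3) (4,0) (0,1) (0,1)
{d/Stay/T/Mid, d/Stay/T/Lo} → row (3,3) (6,0) (0,1) (0,1)
{d/Stay/H/Mid, d/Stay/H/Lo} → row (3,3) (4,0) (0,1) (0,1)
{d/In/T/Mid} → row (4,5) (6,0) (0,1) (0,1)
{d/In/T/Lo} → row (4,2) (6,0) (0,1) (0,1)
{d/In/H/Mid} → row (4,5) (4,0) (0,1) (0,1)
{d/In/H/Lo} → row (4,2) (4,0) (0,1) (0,1)
{c/Out/T/Mid, c/Out/T/Lo, c/Out/H/Mid, c/Out/H/Lo, c/Stay/T/Mid, c/Stay/T/Lo, c/Stay/H/Mid, c/Stay/H/Lo, c/In/T/Mid, c/In/T/Lo, c/In/H/Mid, c/In/H/Lo} → row (1,2) (1,2) (0,1) (0,1)
That's 9 distinct rows out of 24 strategies.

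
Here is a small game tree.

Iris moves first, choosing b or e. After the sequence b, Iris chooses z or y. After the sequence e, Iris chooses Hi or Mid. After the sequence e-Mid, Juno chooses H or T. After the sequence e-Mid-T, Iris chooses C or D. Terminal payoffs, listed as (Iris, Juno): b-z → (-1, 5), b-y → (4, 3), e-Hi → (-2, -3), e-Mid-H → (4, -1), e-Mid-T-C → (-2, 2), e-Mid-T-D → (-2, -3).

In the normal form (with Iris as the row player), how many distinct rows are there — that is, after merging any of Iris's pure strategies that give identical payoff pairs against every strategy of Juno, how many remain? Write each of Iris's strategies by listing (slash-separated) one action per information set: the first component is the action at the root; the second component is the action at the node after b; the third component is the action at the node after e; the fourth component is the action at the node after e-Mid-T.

5

Iris has 16 pure strategies: b/z/Hi/C, b/z/Hi/D, b/z/Mid/C, b/z/Mid/D, b/y/Hi/C, b/y/Hi/D, b/y/Mid/C, b/y/Mid/D, e/z/Hi/C, e/z/Hi/D, e/z/Mid/C, e/z/Mid/D, e/y/Hi/C, e/y/Hi/D, e/y/Mid/C, e/y/Mid/D. Columns: H, T.
{b/z/Hi/C, b/z/Hi/D, b/z/Mid/C, b/z/Mid/D} → row (-1,5) (-1,5)
{b/y/Hi/C, b/y/Hi/D, b/y/Mid/C, b/y/Mid/D} → row (4,3) (4,3)
{e/z/Hi/C, e/z/Hi/D, e/y/Hi/C, e/y/Hi/D} → row (-2,-3) (-2,-3)
{e/z/Mid/C, e/y/Mid/C} → row (4,-1) (-2,2)
{e/z/Mid/D, e/y/Mid/D} → row (4,-1) (-2,-3)
That's 5 distinct rows out of 16 strategies.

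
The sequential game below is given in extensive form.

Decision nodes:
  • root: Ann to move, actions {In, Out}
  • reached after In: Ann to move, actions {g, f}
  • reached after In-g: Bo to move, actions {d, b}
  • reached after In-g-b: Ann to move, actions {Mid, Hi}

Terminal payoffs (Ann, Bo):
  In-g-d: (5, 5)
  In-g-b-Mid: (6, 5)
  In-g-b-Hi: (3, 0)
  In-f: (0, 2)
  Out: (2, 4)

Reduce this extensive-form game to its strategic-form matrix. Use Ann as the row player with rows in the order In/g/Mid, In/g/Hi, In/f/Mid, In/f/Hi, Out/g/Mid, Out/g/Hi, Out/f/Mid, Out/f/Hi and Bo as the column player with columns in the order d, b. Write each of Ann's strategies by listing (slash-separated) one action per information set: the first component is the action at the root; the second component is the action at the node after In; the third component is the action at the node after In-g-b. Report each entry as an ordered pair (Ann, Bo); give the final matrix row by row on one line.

Row In/g/Mid: d→(5,5), b→(6,5)
Row In/g/Hi: d→(5,5), b→(3,0)
Row In/f/Mid: d→(0,2), b→(0,2)
Row In/f/Hi: d→(0,2), b→(0,2)
Row Out/g/Mid: d→(2,4), b→(2,4)
Row Out/g/Hi: d→(2,4), b→(2,4)
Row Out/f/Mid: d→(2,4), b→(2,4)
Row Out/f/Hi: d→(2,4), b→(2,4)

In/g/Mid: (5,5) (6,5) | In/g/Hi: (5,5) (3,0) | In/f/Mid: (0,2) (0,2) | In/f/Hi: (0,2) (0,2) | Out/g/Mid: (2,4) (2,4) | Out/g/Hi: (2,4) (2,4) | Out/f/Mid: (2,4) (2,4) | Out/f/Hi: (2,4) (2,4)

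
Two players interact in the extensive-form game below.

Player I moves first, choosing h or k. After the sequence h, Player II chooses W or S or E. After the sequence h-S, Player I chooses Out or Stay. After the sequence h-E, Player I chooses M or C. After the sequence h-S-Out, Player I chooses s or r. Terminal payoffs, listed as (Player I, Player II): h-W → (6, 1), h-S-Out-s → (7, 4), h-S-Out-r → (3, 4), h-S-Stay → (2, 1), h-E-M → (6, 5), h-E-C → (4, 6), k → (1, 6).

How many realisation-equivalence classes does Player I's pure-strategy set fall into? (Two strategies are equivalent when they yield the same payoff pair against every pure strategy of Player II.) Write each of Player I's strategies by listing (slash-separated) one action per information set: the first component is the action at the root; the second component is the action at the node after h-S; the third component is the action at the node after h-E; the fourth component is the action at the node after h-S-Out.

Player I has 16 pure strategies: h/Out/M/s, h/Out/M/r, h/Out/C/s, h/Out/C/r, h/Stay/M/s, h/Stay/M/r, h/Stay/C/s, h/Stay/C/r, k/Out/M/s, k/Out/M/r, k/Out/C/s, k/Out/C/r, k/Stay/M/s, k/Stay/M/r, k/Stay/C/s, k/Stay/C/r. Columns: W, S, E.
{h/Out/M/s} → row (6,1) (7,4) (6,5)
{h/Out/M/r} → row (6,1) (3,4) (6,5)
{h/Out/C/s} → row (6,1) (7,4) (4,6)
{h/Out/C/r} → row (6,1) (3,4) (4,6)
{h/Stay/M/s, h/Stay/M/r} → row (6,1) (2,1) (6,5)
{h/Stay/C/s, h/Stay/C/r} → row (6,1) (2,1) (4,6)
{k/Out/M/s, k/Out/M/r, k/Out/C/s, k/Out/C/r, k/Stay/M/s, k/Stay/M/r, k/Stay/C/s, k/Stay/C/r} → row (1,6) (1,6) (1,6)
That's 7 distinct rows out of 16 strategies.

7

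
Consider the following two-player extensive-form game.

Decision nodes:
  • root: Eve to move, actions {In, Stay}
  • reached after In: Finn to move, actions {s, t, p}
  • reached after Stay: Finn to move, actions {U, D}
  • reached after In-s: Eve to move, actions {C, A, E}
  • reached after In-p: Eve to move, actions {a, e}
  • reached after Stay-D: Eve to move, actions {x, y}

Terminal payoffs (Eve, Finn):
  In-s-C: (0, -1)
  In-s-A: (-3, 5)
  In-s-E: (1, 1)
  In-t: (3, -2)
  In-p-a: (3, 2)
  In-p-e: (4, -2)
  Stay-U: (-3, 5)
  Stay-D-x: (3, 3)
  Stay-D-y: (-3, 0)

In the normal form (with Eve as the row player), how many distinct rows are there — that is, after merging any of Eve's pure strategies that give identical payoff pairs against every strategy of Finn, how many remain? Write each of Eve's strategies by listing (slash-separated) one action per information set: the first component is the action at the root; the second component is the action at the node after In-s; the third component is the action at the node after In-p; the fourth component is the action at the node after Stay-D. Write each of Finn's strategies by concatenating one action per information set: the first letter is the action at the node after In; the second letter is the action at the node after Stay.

8

Eve has 24 pure strategies: In/C/a/x, In/C/a/y, In/C/e/x, In/C/e/y, In/A/a/x, In/A/a/y, In/A/e/x, In/A/e/y, In/E/a/x, In/E/a/y, In/E/e/x, In/E/e/y, Stay/C/a/x, Stay/C/a/y, Stay/C/e/x, Stay/C/e/y, Stay/A/a/x, Stay/A/a/y, Stay/A/e/x, Stay/A/e/y, Stay/E/a/x, Stay/E/a/y, Stay/E/e/x, Stay/E/e/y. Columns: sU, sD, tU, tD, pU, pD.
{In/C/a/x, In/C/a/y} → row (0,-1) (0,-1) (3,-2) (3,-2) (3,2) (3,2)
{In/C/e/x, In/C/e/y} → row (0,-1) (0,-1) (3,-2) (3,-2) (4,-2) (4,-2)
{In/A/a/x, In/A/a/y} → row (-3,5) (-3,5) (3,-2) (3,-2) (3,2) (3,2)
{In/A/e/x, In/A/e/y} → row (-3,5) (-3,5) (3,-2) (3,-2) (4,-2) (4,-2)
{In/E/a/x, In/E/a/y} → row (1,1) (1,1) (3,-2) (3,-2) (3,2) (3,2)
{In/E/e/x, In/E/e/y} → row (1,1) (1,1) (3,-2) (3,-2) (4,-2) (4,-2)
{Stay/C/a/x, Stay/C/e/x, Stay/A/a/x, Stay/A/e/x, Stay/E/a/x, Stay/E/e/x} → row (-3,5) (3,3) (-3,5) (3,3) (-3,5) (3,3)
{Stay/C/a/y, Stay/C/e/y, Stay/A/a/y, Stay/A/e/y, Stay/E/a/y, Stay/E/e/y} → row (-3,5) (-3,0) (-3,5) (-3,0) (-3,5) (-3,0)
That's 8 distinct rows out of 24 strategies.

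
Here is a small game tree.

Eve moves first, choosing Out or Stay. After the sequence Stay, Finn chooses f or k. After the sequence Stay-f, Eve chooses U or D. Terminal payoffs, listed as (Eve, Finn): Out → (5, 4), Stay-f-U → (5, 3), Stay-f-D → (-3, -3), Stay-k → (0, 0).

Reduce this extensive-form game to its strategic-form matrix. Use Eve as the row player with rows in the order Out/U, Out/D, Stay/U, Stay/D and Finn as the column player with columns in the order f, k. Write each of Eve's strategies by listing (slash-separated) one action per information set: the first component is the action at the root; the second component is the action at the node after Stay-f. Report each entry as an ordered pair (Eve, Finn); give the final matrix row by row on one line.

              f        k
 Out/U    (5,4)    (5,4)
 Out/D    (5,4)    (5,4)
Stay/U    (5,3)    (0,0)
Stay/D  (-3,-3)    (0,0)

Out/U: (5,4) (5,4) | Out/D: (5,4) (5,4) | Stay/U: (5,3) (0,0) | Stay/D: (-3,-3) (0,0)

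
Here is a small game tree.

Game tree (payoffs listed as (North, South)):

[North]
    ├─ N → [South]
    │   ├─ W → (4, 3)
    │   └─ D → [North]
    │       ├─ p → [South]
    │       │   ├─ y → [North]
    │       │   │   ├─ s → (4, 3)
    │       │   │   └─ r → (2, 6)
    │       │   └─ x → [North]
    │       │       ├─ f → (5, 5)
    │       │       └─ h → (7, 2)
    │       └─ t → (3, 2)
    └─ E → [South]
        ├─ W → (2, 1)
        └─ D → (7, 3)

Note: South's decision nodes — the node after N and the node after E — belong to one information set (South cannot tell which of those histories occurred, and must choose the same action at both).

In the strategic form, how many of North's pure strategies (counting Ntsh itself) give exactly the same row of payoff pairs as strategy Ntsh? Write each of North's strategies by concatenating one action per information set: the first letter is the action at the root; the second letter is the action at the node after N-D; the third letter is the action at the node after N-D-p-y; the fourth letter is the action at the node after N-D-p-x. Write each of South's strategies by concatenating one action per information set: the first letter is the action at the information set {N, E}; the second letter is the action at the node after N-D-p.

Row for Ntsh (columns Wy, Wx, Dy, Dx): (4,3) (4,3) (3,2) (3,2).
Under Ntsh, North's choice at the node after N-D-p-y and at the node after N-D-p-x can never be reached regardless of what South does, so varying those choices leaves every outcome unchanged.
Holding the reachable choices fixed and varying the unreachable ones freely already gives 2 × 2 = 4 equivalent strategies.
No other strategy reproduces this row, so those 4 are the full class: Ntsf, Ntsh, Ntrf, Ntrh.

4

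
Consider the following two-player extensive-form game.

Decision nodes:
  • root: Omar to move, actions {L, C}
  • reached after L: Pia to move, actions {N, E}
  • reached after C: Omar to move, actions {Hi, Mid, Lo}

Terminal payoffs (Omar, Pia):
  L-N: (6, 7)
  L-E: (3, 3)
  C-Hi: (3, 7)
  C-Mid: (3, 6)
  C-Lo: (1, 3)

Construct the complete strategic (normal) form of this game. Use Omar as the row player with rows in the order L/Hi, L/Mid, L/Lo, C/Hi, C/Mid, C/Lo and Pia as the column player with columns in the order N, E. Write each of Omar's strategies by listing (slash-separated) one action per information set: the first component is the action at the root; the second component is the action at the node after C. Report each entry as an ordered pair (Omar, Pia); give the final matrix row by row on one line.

L/Hi: (6,7) (3,3) | L/Mid: (6,7) (3,3) | L/Lo: (6,7) (3,3) | C/Hi: (3,7) (3,7) | C/Mid: (3,6) (3,6) | C/Lo: (1,3) (1,3)

             N        E
 L/Hi    (6,7)    (3,3)
L/Mid    (6,7)    (3,3)
 L/Lo    (6,7)    (3,3)
 C/Hi    (3,7)    (3,7)
C/Mid    (3,6)    (3,6)
 C/Lo    (1,3)    (1,3)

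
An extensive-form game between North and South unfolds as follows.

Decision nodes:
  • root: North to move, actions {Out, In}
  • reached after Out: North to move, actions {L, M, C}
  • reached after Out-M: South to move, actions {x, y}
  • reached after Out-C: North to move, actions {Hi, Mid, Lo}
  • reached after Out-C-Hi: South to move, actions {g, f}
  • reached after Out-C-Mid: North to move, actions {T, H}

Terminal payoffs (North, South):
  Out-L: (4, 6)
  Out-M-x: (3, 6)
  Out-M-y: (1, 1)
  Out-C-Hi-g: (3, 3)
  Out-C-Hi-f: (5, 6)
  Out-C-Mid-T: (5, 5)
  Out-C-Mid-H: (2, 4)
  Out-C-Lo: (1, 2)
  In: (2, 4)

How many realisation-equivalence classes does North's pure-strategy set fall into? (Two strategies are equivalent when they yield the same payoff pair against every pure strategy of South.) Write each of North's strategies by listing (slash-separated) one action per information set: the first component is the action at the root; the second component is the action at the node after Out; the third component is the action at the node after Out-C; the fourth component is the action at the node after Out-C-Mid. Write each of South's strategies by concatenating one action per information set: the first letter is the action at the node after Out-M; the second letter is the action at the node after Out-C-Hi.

6

North has 36 pure strategies: Out/L/Hi/T, Out/L/Hi/H, Out/L/Mid/T, Out/L/Mid/H, Out/L/Lo/T, Out/L/Lo/H, Out/M/Hi/T, Out/M/Hi/H, Out/M/Mid/T, Out/M/Mid/H, Out/M/Lo/T, Out/M/Lo/H, Out/C/Hi/T, Out/C/Hi/H, Out/C/Mid/T, Out/C/Mid/H, Out/C/Lo/T, Out/C/Lo/H, In/L/Hi/T, In/L/Hi/H, In/L/Mid/T, In/L/Mid/H, In/L/Lo/T, In/L/Lo/H, In/M/Hi/T, In/M/Hi/H, In/M/Mid/T, In/M/Mid/H, In/M/Lo/T, In/M/Lo/H, In/C/Hi/T, In/C/Hi/H, In/C/Mid/T, In/C/Mid/H, In/C/Lo/T, In/C/Lo/H. Columns: xg, xf, yg, yf.
{Out/L/Hi/T, Out/L/Hi/H, Out/L/Mid/T, Out/L/Mid/H, Out/L/Lo/T, Out/L/Lo/H} → row (4,6) (4,6) (4,6) (4,6)
{Out/M/Hi/T, Out/M/Hi/H, Out/M/Mid/T, Out/M/Mid/H, Out/M/Lo/T, Out/M/Lo/H} → row (3,6) (3,6) (1,1) (1,1)
{Out/C/Hi/T, Out/C/Hi/H} → row (3,3) (5,6) (3,3) (5,6)
{Out/C/Mid/T} → row (5,5) (5,5) (5,5) (5,5)
{Out/C/Mid/H, In/L/Hi/T, In/L/Hi/H, In/L/Mid/T, In/L/Mid/H, In/L/Lo/T, In/L/Lo/H, In/M/Hi/T, In/M/Hi/H, In/M/Mid/T, In/M/Mid/H, In/M/Lo/T, In/M/Lo/H, In/C/Hi/T, In/C/Hi/H, In/C/Mid/T, In/C/Mid/H, In/C/Lo/T, In/C/Lo/H} → row (2,4) (2,4) (2,4) (2,4)
{Out/C/Lo/T, Out/C/Lo/H} → row (1,2) (1,2) (1,2) (1,2)
That's 6 distinct rows out of 36 strategies.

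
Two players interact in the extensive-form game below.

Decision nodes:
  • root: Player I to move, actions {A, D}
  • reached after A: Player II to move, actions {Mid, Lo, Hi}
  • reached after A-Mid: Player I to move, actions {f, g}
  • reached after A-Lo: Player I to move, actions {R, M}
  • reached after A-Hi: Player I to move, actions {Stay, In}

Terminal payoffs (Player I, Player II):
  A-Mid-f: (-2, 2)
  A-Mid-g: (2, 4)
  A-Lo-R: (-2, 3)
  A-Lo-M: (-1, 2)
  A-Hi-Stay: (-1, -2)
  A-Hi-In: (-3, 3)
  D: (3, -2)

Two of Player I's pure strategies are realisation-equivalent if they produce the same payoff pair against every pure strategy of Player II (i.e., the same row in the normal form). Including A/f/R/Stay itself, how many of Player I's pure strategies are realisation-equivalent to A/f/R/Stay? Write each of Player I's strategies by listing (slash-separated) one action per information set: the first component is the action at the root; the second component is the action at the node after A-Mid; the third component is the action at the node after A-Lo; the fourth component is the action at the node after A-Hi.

Row for A/f/R/Stay (columns Mid, Lo, Hi): (-2,2) (-2,3) (-1,-2).
Every one of Player I's information sets is on the play path for some reply by Player II when Player I follows A/f/R/Stay.
Changing the action at any of them therefore changes at least one column, so only A/f/R/Stay itself gives this row.

1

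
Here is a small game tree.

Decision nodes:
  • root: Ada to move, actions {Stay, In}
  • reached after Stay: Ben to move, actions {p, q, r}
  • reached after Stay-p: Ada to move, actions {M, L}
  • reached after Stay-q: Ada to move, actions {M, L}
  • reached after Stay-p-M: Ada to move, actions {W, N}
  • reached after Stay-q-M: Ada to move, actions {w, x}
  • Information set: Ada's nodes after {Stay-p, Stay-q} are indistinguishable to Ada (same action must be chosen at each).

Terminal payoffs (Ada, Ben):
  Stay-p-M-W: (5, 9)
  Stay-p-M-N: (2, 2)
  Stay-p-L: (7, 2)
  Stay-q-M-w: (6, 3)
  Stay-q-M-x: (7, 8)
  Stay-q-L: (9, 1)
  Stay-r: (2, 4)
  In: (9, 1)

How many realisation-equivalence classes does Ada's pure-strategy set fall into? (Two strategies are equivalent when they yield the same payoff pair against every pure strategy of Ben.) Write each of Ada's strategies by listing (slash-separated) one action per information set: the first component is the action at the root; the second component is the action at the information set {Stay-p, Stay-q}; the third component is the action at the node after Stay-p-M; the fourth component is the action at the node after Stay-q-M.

6

Ada has 16 pure strategies: Stay/M/W/w, Stay/M/W/x, Stay/M/N/w, Stay/M/N/x, Stay/L/W/w, Stay/L/W/x, Stay/L/N/w, Stay/L/N/x, In/M/W/w, In/M/W/x, In/M/N/w, In/M/N/x, In/L/W/w, In/L/W/x, In/L/N/w, In/L/N/x. Columns: p, q, r.
{Stay/M/W/w} → row (5,9) (6,3) (2,4)
{Stay/M/W/x} → row (5,9) (7,8) (2,4)
{Stay/M/N/w} → row (2,2) (6,3) (2,4)
{Stay/M/N/x} → row (2,2) (7,8) (2,4)
{Stay/L/W/w, Stay/L/W/x, Stay/L/N/w, Stay/L/N/x} → row (7,2) (9,1) (2,4)
{In/M/W/w, In/M/W/x, In/M/N/w, In/M/N/x, In/L/W/w, In/L/W/x, In/L/N/w, In/L/N/x} → row (9,1) (9,1) (9,1)
That's 6 distinct rows out of 16 strategies.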